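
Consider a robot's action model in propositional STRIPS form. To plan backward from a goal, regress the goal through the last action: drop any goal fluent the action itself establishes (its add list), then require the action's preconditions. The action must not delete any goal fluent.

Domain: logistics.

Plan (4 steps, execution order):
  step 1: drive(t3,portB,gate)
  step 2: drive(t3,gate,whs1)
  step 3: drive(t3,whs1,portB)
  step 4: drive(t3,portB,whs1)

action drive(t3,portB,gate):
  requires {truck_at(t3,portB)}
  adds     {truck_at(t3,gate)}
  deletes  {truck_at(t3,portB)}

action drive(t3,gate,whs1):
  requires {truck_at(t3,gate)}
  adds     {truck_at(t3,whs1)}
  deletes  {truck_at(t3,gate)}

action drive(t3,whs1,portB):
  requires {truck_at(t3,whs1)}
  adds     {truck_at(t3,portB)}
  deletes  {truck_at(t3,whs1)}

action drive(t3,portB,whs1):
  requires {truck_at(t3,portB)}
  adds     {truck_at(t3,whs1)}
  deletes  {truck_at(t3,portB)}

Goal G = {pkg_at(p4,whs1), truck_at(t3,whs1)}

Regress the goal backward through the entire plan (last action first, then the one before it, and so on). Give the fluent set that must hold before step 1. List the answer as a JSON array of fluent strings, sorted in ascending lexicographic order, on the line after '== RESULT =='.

Work backward from the goal:
  through step 4 (drive(t3,portB,whs1)): drop {truck_at(t3,whs1)}, keep {pkg_at(p4,whs1)}, require {truck_at(t3,portB)}
    → {pkg_at(p4,whs1), truck_at(t3,portB)}
  through step 3 (drive(t3,whs1,portB)): drop {truck_at(t3,portB)}, keep {pkg_at(p4,whs1)}, require {truck_at(t3,whs1)}
    → {pkg_at(p4,whs1), truck_at(t3,whs1)}
  through step 2 (drive(t3,gate,whs1)): drop {truck_at(t3,whs1)}, keep {pkg_at(p4,whs1)}, require {truck_at(t3,gate)}
    → {pkg_at(p4,whs1), truck_at(t3,gate)}
  through step 1 (drive(t3,portB,gate)): drop {truck_at(t3,gate)}, keep {pkg_at(p4,whs1)}, require {truck_at(t3,portB)}
    → {pkg_at(p4,whs1), truck_at(t3,portB)}

== RESULT ==
["pkg_at(p4,whs1)", "truck_at(t3,portB)"]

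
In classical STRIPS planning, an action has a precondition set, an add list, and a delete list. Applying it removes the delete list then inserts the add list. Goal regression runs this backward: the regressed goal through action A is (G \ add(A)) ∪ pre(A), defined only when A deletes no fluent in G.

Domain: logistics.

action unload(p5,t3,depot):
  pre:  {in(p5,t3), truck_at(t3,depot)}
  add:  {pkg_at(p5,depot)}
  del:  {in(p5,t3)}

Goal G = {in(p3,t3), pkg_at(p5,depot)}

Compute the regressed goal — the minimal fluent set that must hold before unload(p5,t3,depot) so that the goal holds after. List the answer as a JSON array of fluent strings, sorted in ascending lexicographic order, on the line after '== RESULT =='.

Regress:
  G ∩ del = {}  (empty — regression defined)
  G \ add = {in(p3,t3), pkg_at(p5,depot)} \ {pkg_at(p5,depot)} = {in(p3,t3)}
  ∪ pre   = {in(p3,t3)} ∪ {in(p5,t3), truck_at(t3,depot)}
          = {in(p3,t3), in(p5,t3), truck_at(t3,depot)}

== RESULT ==
["in(p3,t3)", "in(p5,t3)", "truck_at(t3,depot)"]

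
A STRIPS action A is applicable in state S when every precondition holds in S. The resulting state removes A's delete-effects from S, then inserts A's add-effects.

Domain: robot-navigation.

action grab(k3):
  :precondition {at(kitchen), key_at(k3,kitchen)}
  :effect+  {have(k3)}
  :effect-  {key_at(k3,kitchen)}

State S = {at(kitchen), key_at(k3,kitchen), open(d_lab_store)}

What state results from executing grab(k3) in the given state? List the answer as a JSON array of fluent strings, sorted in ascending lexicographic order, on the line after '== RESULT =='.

Progress:
  pre ⊆ S: {at(kitchen), key_at(k3,kitchen)} ⊆ S  — applicable
  S \ del = {at(kitchen), open(d_lab_store)}
  ∪ add   = {at(kitchen), have(k3), open(d_lab_store)}

== RESULT ==
["at(kitchen)", "have(k3)", "open(d_lab_store)"]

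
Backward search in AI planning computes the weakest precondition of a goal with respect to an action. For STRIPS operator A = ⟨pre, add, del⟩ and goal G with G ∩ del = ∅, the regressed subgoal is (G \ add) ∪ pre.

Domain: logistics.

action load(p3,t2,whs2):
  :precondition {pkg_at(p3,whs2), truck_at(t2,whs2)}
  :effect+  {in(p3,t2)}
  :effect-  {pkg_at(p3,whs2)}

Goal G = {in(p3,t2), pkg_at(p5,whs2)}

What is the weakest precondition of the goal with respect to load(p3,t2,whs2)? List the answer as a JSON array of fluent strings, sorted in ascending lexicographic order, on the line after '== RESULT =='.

Regress:
  G ∩ del = {}  (empty — regression defined)
  G \ add = {in(p3,t2), pkg_at(p5,whs2)} \ {in(p3,t2)} = {pkg_at(p5,whs2)}
  ∪ pre   = {pkg_at(p5,whs2)} ∪ {pkg_at(p3,whs2), truck_at(t2,whs2)}
          = {pkg_at(p3,whs2), pkg_at(p5,whs2), truck_at(t2,whs2)}

== RESULT ==
["pkg_at(p3,whs2)", "pkg_at(p5,whs2)", "truck_at(t2,whs2)"]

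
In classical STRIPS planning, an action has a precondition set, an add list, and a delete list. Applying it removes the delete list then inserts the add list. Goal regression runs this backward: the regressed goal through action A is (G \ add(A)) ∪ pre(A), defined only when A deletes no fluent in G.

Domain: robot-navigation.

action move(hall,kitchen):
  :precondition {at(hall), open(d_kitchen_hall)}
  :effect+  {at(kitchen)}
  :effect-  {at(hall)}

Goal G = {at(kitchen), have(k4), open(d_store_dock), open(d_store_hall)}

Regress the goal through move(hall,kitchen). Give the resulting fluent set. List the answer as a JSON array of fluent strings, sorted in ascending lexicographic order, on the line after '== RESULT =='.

Regress:
  G ∩ del = {}  (empty — regression defined)
  G \ add = {at(kitchen), have(k4), open(d_store_dock), open(d_store_hall)} \ {at(kitchen)} = {have(k4), open(d_store_dock), open(d_store_hall)}
  ∪ pre   = {have(k4), open(d_store_dock), open(d_store_hall)} ∪ {at(hall), open(d_kitchen_hall)}
          = {at(hall), have(k4), open(d_kitchen_hall), open(d_store_dock), open(d_store_hall)}

== RESULT ==
["at(hall)", "have(k4)", "open(d_kitchen_hall)", "open(d_store_dock)", "open(d_store_hall)"]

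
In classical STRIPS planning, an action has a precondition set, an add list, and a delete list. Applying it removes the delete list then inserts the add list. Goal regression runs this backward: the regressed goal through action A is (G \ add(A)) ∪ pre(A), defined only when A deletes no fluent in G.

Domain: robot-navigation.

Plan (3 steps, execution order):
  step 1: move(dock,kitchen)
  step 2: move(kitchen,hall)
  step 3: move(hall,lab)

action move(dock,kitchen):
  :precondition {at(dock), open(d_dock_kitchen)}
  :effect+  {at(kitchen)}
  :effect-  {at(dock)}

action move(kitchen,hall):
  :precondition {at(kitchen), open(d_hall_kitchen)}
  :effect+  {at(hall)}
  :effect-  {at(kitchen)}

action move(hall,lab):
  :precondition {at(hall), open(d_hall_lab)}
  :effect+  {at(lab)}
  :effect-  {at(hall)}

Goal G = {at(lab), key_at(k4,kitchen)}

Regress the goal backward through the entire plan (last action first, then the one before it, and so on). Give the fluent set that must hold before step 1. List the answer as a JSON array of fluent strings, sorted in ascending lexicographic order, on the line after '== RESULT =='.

Regress step by step:
  through step 3 (move(hall,lab)): drop {at(lab)}, keep {key_at(k4,kitchen)}, require {at(hall), open(d_hall_lab)}
    → {at(hall), key_at(k4,kitchen), open(d_hall_lab)}
  through step 2 (move(kitchen,hall)): drop {at(hall)}, keep {key_at(k4,kitchen), open(d_hall_lab)}, require {at(kitchen), open(d_hall_kitchen)}
    → {at(kitchen), key_at(k4,kitchen), open(d_hall_kitchen), open(d_hall_lab)}
  through step 1 (move(dock,kitchen)): drop {at(kitchen)}, keep {key_at(k4,kitchen), open(d_hall_kitchen), open(d_hall_lab)}, require {at(dock), open(d_dock_kitchen)}
    → {at(dock), key_at(k4,kitchen), open(d_dock_kitchen), open(d_hall_kitchen), open(d_hall_lab)}

== RESULT ==
["at(dock)", "key_at(k4,kitchen)", "open(d_dock_kitchen)", "open(d_hall_kitchen)", "open(d_hall_lab)"]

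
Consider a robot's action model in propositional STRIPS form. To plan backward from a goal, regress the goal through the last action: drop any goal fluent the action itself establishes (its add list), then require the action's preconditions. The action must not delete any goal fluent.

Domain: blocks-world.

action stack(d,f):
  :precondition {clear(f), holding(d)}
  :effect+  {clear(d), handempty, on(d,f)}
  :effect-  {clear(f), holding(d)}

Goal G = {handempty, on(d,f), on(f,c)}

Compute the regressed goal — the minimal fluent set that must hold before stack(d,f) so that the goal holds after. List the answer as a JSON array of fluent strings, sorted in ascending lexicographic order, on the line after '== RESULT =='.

Compute (G \ add) ∪ pre:
  G ∩ del = {}  (empty — regression defined)
  G \ add = {handempty, on(d,f), on(f,c)} \ {clear(d), handempty, on(d,f)} = {on(f,c)}
  ∪ pre   = {on(f,c)} ∪ {clear(f), holding(d)}
          = {clear(f), holding(d), on(f,c)}

== RESULT ==
["clear(f)", "holding(d)", "on(f,c)"]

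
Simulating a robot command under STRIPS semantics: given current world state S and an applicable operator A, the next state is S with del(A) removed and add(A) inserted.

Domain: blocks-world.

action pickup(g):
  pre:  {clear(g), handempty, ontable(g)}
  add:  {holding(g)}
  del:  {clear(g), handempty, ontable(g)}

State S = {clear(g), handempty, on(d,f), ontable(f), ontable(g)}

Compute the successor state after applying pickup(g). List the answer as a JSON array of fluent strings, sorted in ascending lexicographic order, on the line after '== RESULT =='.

Progress:
  pre ⊆ S: {clear(g), handempty, ontable(g)} ⊆ S  — applicable
  S \ del = {on(d,f), ontable(f)}
  ∪ add   = {holding(g), on(d,f), ontable(f)}

== RESULT ==
["holding(g)", "on(d,f)", "ontable(f)"]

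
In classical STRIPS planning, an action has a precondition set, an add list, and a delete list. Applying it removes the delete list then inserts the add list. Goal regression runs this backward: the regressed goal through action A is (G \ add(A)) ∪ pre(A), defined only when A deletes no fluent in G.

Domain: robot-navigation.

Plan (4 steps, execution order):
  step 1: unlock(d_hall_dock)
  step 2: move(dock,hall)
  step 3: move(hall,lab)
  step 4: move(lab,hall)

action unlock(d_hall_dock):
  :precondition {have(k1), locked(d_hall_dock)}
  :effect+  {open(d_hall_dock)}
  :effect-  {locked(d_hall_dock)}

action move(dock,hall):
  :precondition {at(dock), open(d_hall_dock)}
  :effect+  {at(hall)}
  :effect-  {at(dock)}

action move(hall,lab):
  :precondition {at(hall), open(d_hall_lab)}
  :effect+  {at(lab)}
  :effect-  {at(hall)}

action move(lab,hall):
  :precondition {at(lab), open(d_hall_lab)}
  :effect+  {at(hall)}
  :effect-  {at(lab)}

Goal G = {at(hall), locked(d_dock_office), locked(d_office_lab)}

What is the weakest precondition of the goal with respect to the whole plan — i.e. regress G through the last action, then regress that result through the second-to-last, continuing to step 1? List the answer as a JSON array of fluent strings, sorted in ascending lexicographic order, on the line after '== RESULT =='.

Work backward from the goal:
  through step 4 (move(lab,hall)): drop {at(hall)}, keep {locked(d_dock_office), locked(d_office_lab)}, require {at(lab), open(d_hall_lab)}
    → {at(lab), locked(d_dock_office), locked(d_office_lab), open(d_hall_lab)}
  through step 3 (move(hall,lab)): drop {at(lab)}, keep {locked(d_dock_office), locked(d_office_lab), open(d_hall_lab)}, require {at(hall), open(d_hall_lab)}
    → {at(hall), locked(d_dock_office), locked(d_office_lab), open(d_hall_lab)}
  through step 2 (move(dock,hall)): drop {at(hall)}, keep {locked(d_dock_office), locked(d_office_lab), open(d_hall_lab)}, require {at(dock), open(d_hall_dock)}
    → {at(dock), locked(d_dock_office), locked(d_office_lab), open(d_hall_dock), open(d_hall_lab)}
  through step 1 (unlock(d_hall_dock)): drop {open(d_hall_dock)}, keep {at(dock), locked(d_dock_office), locked(d_office_lab), open(d_hall_lab)}, require {have(k1), locked(d_hall_dock)}
    → {at(dock), have(k1), locked(d_dock_office), locked(d_hall_dock), locked(d_office_lab), open(d_hall_lab)}

== RESULT ==
["at(dock)", "have(k1)", "locked(d_dock_office)", "locked(d_hall_dock)", "locked(d_office_lab)", "open(d_hall_lab)"]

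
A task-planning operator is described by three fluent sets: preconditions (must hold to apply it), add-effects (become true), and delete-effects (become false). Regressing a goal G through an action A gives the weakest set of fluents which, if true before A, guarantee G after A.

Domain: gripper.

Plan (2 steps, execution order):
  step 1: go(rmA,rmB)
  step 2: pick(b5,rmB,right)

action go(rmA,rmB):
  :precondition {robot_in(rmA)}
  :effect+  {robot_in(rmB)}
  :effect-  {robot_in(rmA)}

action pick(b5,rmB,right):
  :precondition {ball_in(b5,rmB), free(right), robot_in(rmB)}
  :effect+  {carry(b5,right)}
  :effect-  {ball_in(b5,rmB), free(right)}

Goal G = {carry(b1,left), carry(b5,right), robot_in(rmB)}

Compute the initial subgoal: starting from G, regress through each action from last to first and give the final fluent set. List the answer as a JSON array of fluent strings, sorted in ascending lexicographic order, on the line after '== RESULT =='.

Regress step by step:
  through step 2 (pick(b5,rmB,right)): drop {carry(b5,right)}, keep {carry(b1,left), robot_in(rmB)}, require {ball_in(b5,rmB), free(right), robot_in(rmB)}
    → {ball_in(b5,rmB), carry(b1,left), free(right), robot_in(rmB)}
  through step 1 (go(rmA,rmB)): drop {robot_in(rmB)}, keep {ball_in(b5,rmB), carry(b1,left), free(right)}, require {robot_in(rmA)}
    → {ball_in(b5,rmB), carry(b1,left), free(right), robot_in(rmA)}

== RESULT ==
["ball_in(b5,rmB)", "carry(b1,left)", "free(right)", "robot_in(rmA)"]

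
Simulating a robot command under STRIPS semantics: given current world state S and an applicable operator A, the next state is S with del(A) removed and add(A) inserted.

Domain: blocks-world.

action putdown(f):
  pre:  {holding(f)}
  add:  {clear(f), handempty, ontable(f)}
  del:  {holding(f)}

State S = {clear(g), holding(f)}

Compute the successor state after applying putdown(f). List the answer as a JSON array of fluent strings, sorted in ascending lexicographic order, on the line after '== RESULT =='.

Progress:
  pre ⊆ S: {holding(f)} ⊆ S  — applicable
  S \ del = {clear(g)}
  ∪ add   = {clear(f), clear(g), handempty, ontable(f)}

== RESULT ==
["clear(f)", "clear(g)", "handempty", "ontable(f)"]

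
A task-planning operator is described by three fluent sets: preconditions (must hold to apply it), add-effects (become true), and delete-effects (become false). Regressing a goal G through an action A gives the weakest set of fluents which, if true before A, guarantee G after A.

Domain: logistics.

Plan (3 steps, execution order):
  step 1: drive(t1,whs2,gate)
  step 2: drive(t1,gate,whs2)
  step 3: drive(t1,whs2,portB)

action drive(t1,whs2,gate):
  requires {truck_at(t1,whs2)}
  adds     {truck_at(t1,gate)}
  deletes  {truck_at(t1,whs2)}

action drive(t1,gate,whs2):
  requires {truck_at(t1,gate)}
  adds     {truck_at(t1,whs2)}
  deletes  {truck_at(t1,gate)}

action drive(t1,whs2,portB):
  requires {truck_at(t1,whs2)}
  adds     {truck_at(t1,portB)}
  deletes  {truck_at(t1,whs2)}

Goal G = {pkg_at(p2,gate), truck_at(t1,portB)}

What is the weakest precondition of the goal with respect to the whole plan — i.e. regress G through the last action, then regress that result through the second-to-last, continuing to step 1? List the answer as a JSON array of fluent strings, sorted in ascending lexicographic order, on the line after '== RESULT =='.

Work backward from the goal:
  through step 3 (drive(t1,whs2,portB)): drop {truck_at(t1,portB)}, keep {pkg_at(p2,gate)}, require {truck_at(t1,whs2)}
    → {pkg_at(p2,gate), truck_at(t1,whs2)}
  through step 2 (drive(t1,gate,whs2)): drop {truck_at(t1,whs2)}, keep {pkg_at(p2,gate)}, require {truck_at(t1,gate)}
    → {pkg_at(p2,gate), truck_at(t1,gate)}
  through step 1 (drive(t1,whs2,gate)): drop {truck_at(t1,gate)}, keep {pkg_at(p2,gate)}, require {truck_at(t1,whs2)}
    → {pkg_at(p2,gate), truck_at(t1,whs2)}

== RESULT ==
["pkg_at(p2,gate)", "truck_at(t1,whs2)"]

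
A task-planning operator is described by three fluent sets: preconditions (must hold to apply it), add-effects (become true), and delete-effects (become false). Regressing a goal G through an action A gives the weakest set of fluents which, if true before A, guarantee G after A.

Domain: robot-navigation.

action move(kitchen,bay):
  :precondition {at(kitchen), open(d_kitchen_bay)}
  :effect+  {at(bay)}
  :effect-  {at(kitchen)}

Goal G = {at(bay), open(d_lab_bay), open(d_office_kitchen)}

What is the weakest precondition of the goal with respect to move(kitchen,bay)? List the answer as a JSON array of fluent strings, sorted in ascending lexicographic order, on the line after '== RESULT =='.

Compute (G \ add) ∪ pre:
  G ∩ del = {}  (empty — regression defined)
  G \ add = {at(bay), open(d_lab_bay), open(d_office_kitchen)} \ {at(bay)} = {open(d_lab_bay), open(d_office_kitchen)}
  ∪ pre   = {open(d_lab_bay), open(d_office_kitchen)} ∪ {at(kitchen), open(d_kitchen_bay)}
          = {at(kitchen), open(d_kitchen_bay), open(d_lab_bay), open(d_office_kitchen)}

== RESULT ==
["at(kitchen)", "open(d_kitchen_bay)", "open(d_lab_bay)", "open(d_office_kitchen)"]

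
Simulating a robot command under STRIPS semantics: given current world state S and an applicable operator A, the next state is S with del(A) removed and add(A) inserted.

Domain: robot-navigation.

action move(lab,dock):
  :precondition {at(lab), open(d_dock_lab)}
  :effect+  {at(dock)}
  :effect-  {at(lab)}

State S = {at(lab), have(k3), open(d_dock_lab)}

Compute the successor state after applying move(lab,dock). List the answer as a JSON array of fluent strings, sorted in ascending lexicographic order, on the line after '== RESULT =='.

Compute (S \ del) ∪ add:
  pre ⊆ S: {at(lab), open(d_dock_lab)} ⊆ S  — applicable
  S \ del = {have(k3), open(d_dock_lab)}
  ∪ add   = {at(dock), have(k3), open(d_dock_lab)}

== RESULT ==
["at(dock)", "have(k3)", "open(d_dock_lab)"]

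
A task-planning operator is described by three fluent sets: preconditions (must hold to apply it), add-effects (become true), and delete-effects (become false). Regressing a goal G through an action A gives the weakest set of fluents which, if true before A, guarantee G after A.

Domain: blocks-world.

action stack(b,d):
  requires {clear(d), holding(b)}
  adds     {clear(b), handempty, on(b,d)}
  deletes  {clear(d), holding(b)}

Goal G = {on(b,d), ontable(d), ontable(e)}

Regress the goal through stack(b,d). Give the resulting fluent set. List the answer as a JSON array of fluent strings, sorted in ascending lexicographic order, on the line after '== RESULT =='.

Compute (G \ add) ∪ pre:
  G ∩ del = {}  (empty — regression defined)
  G \ add = {on(b,d), ontable(d), ontable(e)} \ {clear(b), handempty, on(b,d)} = {ontable(d), ontable(e)}
  ∪ pre   = {ontable(d), ontable(e)} ∪ {clear(d), holding(b)}
          = {clear(d), holding(b), ontable(d), ontable(e)}

== RESULT ==
["clear(d)", "holding(b)", "ontable(d)", "ontable(e)"]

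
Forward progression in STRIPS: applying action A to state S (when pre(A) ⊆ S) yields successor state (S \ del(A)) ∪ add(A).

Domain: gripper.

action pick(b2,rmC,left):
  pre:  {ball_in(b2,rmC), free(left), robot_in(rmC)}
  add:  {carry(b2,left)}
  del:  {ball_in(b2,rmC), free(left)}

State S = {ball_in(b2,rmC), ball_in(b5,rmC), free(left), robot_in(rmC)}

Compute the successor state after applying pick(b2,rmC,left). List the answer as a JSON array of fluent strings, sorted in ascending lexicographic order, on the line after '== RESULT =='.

Progress:
  pre ⊆ S: {ball_in(b2,rmC), free(left), robot_in(rmC)} ⊆ S  — applicable
  S \ del = {ball_in(b5,rmC), robot_in(rmC)}
  ∪ add   = {ball_in(b5,rmC), carry(b2,left), robot_in(rmC)}

== RESULT ==
["ball_in(b5,rmC)", "carry(b2,left)", "robot_in(rmC)"]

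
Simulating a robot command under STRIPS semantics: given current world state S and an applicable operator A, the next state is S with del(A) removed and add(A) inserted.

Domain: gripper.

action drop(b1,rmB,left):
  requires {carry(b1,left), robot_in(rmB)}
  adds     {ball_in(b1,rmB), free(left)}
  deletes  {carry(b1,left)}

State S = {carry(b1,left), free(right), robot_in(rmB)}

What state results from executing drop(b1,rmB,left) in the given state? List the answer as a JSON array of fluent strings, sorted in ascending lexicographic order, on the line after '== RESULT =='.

Progress:
  pre ⊆ S: {carry(b1,left), robot_in(rmB)} ⊆ S  — applicable
  S \ del = {free(right), robot_in(rmB)}
  ∪ add   = {ball_in(b1,rmB), free(left), free(right), robot_in(rmB)}

== RESULT ==
["ball_in(b1,rmB)", "free(left)", "free(right)", "robot_in(rmB)"]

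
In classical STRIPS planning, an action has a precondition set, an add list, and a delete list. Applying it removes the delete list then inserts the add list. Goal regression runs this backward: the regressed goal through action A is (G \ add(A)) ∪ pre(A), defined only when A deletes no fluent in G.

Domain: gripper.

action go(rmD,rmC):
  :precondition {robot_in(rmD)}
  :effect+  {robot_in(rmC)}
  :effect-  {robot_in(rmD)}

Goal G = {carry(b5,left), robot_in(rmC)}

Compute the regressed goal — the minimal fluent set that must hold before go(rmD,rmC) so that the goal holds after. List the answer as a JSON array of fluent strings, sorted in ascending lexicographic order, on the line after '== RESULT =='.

Regress:
  G ∩ del = {}  (empty — regression defined)
  G \ add = {carry(b5,left), robot_in(rmC)} \ {robot_in(rmC)} = {carry(b5,left)}
  ∪ pre   = {carry(b5,left)} ∪ {robot_in(rmD)}
          = {carry(b5,left), robot_in(rmD)}

== RESULT ==
["carry(b5,left)", "robot_in(rmD)"]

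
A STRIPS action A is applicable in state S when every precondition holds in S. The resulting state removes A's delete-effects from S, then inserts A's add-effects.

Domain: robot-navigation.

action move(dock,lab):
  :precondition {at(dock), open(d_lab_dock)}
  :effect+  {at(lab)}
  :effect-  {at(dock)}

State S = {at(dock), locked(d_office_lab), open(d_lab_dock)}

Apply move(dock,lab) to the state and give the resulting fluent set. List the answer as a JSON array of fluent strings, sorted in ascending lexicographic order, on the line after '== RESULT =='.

Compute (S \ del) ∪ add:
  pre ⊆ S: {at(dock), open(d_lab_dock)} ⊆ S  — applicable
  S \ del = {locked(d_office_lab), open(d_lab_dock)}
  ∪ add   = {at(lab), locked(d_office_lab), open(d_lab_dock)}

== RESULT ==
["at(lab)", "locked(d_office_lab)", "open(d_lab_dock)"]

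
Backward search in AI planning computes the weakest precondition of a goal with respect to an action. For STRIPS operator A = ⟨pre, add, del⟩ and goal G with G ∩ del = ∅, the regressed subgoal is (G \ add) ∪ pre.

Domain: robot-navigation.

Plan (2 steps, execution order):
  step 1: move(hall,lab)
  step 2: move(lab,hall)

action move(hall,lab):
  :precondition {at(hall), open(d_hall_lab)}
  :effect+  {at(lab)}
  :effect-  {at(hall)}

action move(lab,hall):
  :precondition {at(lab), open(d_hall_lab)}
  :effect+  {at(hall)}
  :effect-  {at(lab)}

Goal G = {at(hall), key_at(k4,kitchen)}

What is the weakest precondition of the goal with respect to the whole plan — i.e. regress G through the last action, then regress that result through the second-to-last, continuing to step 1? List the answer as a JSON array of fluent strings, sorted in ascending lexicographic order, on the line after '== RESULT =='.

Work backward from the goal:
  through step 2 (move(lab,hall)): drop {at(hall)}, keep {key_at(k4,kitchen)}, require {at(lab), open(d_hall_lab)}
    → {at(lab), key_at(k4,kitchen), open(d_hall_lab)}
  through step 1 (move(hall,lab)): drop {at(lab)}, keep {key_at(k4,kitchen), open(d_hall_lab)}, require {at(hall), open(d_hall_lab)}
    → {at(hall), key_at(k4,kitchen), open(d_hall_lab)}

== RESULT ==
["at(hall)", "key_at(k4,kitchen)", "open(d_hall_lab)"]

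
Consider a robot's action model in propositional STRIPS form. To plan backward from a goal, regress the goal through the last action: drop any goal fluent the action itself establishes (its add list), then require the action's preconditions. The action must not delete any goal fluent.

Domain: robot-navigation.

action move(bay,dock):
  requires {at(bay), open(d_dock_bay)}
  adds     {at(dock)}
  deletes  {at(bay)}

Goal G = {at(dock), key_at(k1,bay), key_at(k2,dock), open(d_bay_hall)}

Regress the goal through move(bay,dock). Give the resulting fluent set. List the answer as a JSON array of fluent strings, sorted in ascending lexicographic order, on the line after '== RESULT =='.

Regress:
  G ∩ del = {}  (empty — regression defined)
  G \ add = {at(dock), key_at(k1,bay), key_at(k2,dock), open(d_bay_hall)} \ {at(dock)} = {key_at(k1,bay), key_at(k2,dock), open(d_bay_hall)}
  ∪ pre   = {key_at(k1,bay), key_at(k2,dock), open(d_bay_hall)} ∪ {at(bay), open(d_dock_bay)}
          = {at(bay), key_at(k1,bay), key_at(k2,dock), open(d_bay_hall), open(d_dock_bay)}

== RESULT ==
["at(bay)", "key_at(k1,bay)", "key_at(k2,dock)", "open(d_bay_hall)", "open(d_dock_bay)"]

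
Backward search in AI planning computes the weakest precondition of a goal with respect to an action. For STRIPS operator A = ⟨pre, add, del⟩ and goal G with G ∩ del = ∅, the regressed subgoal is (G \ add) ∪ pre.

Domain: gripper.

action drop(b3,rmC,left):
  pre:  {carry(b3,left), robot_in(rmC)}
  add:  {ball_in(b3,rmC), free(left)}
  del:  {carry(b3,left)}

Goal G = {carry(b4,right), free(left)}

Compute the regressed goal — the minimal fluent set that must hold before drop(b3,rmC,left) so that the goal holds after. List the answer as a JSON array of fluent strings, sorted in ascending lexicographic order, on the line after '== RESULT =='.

Regress:
  G ∩ del = {}  (empty — regression defined)
  G \ add = {carry(b4,right), free(left)} \ {ball_in(b3,rmC), free(left)} = {carry(b4,right)}
  ∪ pre   = {carry(b4,right)} ∪ {carry(b3,left), robot_in(rmC)}
          = {carry(b3,left), carry(b4,right), robot_in(rmC)}

== RESULT ==
["carry(b3,left)", "carry(b4,right)", "robot_in(rmC)"]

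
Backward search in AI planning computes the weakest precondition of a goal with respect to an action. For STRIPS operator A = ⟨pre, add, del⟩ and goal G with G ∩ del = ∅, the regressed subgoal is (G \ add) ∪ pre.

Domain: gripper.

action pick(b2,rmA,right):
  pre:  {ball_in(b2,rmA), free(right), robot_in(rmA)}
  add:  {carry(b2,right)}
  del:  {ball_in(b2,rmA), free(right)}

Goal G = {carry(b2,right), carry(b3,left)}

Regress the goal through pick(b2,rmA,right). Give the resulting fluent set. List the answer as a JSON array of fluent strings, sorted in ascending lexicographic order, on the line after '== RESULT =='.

Compute (G \ add) ∪ pre:
  G ∩ del = {}  (empty — regression defined)
  G \ add = {carry(b2,right), carry(b3,left)} \ {carry(b2,right)} = {carry(b3,left)}
  ∪ pre   = {carry(b3,left)} ∪ {ball_in(b2,rmA), free(right), robot_in(rmA)}
          = {ball_in(b2,rmA), carry(b3,left), free(right), robot_in(rmA)}

== RESULT ==
["ball_in(b2,rmA)", "carry(b3,left)", "free(right)", "robot_in(rmA)"]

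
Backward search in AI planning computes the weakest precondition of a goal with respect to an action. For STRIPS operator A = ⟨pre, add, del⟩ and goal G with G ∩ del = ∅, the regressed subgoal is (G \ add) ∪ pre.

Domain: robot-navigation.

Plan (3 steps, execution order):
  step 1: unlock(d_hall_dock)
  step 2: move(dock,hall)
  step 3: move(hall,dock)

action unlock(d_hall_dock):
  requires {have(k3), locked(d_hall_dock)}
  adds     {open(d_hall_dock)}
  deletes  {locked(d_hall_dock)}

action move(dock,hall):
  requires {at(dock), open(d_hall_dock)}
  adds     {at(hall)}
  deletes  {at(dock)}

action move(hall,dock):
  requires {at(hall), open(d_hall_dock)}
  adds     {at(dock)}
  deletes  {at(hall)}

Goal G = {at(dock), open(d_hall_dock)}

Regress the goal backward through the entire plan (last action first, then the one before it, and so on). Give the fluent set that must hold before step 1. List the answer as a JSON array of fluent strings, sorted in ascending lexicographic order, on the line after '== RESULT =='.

Work backward from the goal:
  through step 3 (move(hall,dock)): drop {at(dock)}, keep {open(d_hall_dock)}, require {at(hall), open(d_hall_dock)}
    → {at(hall), open(d_hall_dock)}
  through step 2 (move(dock,hall)): drop {at(hall)}, keep {open(d_hall_dock)}, require {at(dock), open(d_hall_dock)}
    → {at(dock), open(d_hall_dock)}
  through step 1 (unlock(d_hall_dock)): drop {open(d_hall_dock)}, keep {at(dock)}, require {have(k3), locked(d_hall_dock)}
    → {at(dock), have(k3), locked(d_hall_dock)}

== RESULT ==
["at(dock)", "have(k3)", "locked(d_hall_dock)"]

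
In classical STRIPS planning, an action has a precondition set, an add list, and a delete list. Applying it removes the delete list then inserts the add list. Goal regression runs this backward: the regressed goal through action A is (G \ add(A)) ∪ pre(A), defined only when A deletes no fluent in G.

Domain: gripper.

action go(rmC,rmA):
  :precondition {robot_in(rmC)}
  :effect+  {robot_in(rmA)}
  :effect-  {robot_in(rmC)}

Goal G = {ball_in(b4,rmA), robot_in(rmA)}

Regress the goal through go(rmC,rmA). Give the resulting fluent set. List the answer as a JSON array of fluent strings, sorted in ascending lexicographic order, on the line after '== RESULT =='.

Regress:
  G ∩ del = {}  (empty — regression defined)
  G \ add = {ball_in(b4,rmA), robot_in(rmA)} \ {robot_in(rmA)} = {ball_in(b4,rmA)}
  ∪ pre   = {ball_in(b4,rmA)} ∪ {robot_in(rmC)}
          = {ball_in(b4,rmA), robot_in(rmC)}

== RESULT ==
["ball_in(b4,rmA)", "robot_in(rmC)"]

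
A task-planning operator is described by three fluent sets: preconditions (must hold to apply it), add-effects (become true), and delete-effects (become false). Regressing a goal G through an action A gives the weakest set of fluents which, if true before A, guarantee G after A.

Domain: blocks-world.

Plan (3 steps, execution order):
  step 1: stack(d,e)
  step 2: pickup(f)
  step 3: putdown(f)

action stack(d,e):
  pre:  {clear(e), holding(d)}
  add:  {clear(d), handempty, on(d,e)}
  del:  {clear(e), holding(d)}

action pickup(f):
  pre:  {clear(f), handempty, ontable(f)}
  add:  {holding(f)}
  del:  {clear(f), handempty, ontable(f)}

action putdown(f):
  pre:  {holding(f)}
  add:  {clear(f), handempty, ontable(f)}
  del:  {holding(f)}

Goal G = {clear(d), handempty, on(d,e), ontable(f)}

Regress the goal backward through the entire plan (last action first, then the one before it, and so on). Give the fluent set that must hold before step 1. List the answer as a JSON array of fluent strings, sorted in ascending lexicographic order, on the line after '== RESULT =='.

Regress step by step:
  through step 3 (putdown(f)): drop {handempty, ontable(f)}, keep {clear(d), on(d,e)}, require {holding(f)}
    → {clear(d), holding(f), on(d,e)}
  through step 2 (pickup(f)): drop {holding(f)}, keep {clear(d), on(d,e)}, require {clear(f), handempty, ontable(f)}
    → {clear(d), clear(f), handempty, on(d,e), ontable(f)}
  through step 1 (stack(d,e)): drop {clear(d), handempty, on(d,e)}, keep {clear(f), ontable(f)}, require {clear(e), holding(d)}
    → {clear(e), clear(f), holding(d), ontable(f)}

== RESULT ==
["clear(e)", "clear(f)", "holding(d)", "ontable(f)"]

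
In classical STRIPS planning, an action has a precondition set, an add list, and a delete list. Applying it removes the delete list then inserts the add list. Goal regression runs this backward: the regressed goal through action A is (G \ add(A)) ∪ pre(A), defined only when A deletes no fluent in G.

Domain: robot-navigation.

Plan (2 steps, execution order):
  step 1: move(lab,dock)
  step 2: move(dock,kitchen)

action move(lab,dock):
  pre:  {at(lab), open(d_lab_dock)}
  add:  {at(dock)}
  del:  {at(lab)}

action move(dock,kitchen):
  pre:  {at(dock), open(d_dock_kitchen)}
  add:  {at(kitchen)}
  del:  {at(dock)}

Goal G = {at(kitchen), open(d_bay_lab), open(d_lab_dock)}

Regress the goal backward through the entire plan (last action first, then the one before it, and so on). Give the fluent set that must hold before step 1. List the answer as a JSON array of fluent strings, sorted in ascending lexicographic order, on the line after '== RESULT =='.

Work backward from the goal:
  through step 2 (move(dock,kitchen)): drop {at(kitchen)}, keep {open(d_bay_lab), open(d_lab_dock)}, require {at(dock), open(d_dock_kitchen)}
    → {at(dock), open(d_bay_lab), open(d_dock_kitchen), open(d_lab_dock)}
  through step 1 (move(lab,dock)): drop {at(dock)}, keep {open(d_bay_lab), open(d_dock_kitchen), open(d_lab_dock)}, require {at(lab), open(d_lab_dock)}
    → {at(lab), open(d_bay_lab), open(d_dock_kitchen), open(d_lab_dock)}

== RESULT ==
["at(lab)", "open(d_bay_lab)", "open(d_dock_kitchen)", "open(d_lab_dock)"]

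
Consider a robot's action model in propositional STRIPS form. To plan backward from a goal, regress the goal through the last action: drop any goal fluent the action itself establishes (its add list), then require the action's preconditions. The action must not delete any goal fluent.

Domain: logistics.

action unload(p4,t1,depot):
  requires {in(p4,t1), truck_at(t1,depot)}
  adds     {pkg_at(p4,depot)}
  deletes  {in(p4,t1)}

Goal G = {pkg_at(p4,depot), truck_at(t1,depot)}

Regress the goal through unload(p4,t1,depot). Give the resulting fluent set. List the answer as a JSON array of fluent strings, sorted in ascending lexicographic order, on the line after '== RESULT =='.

Regress:
  G ∩ del = {}  (empty — regression defined)
  G \ add = {pkg_at(p4,depot), truck_at(t1,depot)} \ {pkg_at(p4,depot)} = {truck_at(t1,depot)}
  ∪ pre   = {truck_at(t1,depot)} ∪ {in(p4,t1), truck_at(t1,depot)}
          = {in(p4,t1), truck_at(t1,depot)}

== RESULT ==
["in(p4,t1)", "truck_at(t1,depot)"]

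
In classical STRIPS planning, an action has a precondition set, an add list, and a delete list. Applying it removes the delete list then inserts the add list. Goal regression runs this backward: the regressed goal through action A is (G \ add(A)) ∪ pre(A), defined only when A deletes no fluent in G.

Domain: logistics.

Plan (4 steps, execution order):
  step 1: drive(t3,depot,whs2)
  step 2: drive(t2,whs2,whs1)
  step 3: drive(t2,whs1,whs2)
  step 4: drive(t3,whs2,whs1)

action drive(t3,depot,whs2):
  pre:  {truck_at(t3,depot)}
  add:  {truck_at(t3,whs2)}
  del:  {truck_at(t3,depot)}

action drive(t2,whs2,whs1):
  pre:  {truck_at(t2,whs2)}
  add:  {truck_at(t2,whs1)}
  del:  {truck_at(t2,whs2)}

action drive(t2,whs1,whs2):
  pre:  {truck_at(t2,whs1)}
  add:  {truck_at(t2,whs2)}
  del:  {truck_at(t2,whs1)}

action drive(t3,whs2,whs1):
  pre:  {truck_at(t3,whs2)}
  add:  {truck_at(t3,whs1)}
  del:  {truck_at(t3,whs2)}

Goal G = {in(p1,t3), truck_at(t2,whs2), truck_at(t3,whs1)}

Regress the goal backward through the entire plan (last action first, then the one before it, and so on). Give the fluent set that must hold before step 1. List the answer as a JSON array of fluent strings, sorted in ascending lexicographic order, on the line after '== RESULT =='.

Work backward from the goal:
  through step 4 (drive(t3,whs2,whs1)): drop {truck_at(t3,whs1)}, keep {in(p1,t3), truck_at(t2,whs2)}, require {truck_at(t3,whs2)}
    → {in(p1,t3), truck_at(t2,whs2), truck_at(t3,whs2)}
  through step 3 (drive(t2,whs1,whs2)): drop {truck_at(t2,whs2)}, keep {in(p1,t3), truck_at(t3,whs2)}, require {truck_at(t2,whs1)}
    → {in(p1,t3), truck_at(t2,whs1), truck_at(t3,whs2)}
  through step 2 (drive(t2,whs2,whs1)): drop {truck_at(t2,whs1)}, keep {in(p1,t3), truck_at(t3,whs2)}, require {truck_at(t2,whs2)}
    → {in(p1,t3), truck_at(t2,whs2), truck_at(t3,whs2)}
  through step 1 (drive(t3,depot,whs2)): drop {truck_at(t3,whs2)}, keep {in(p1,t3), truck_at(t2,whs2)}, require {truck_at(t3,depot)}
    → {in(p1,t3), truck_at(t2,whs2), truck_at(t3,depot)}

== RESULT ==
["in(p1,t3)", "truck_at(t2,whs2)", "truck_at(t3,depot)"]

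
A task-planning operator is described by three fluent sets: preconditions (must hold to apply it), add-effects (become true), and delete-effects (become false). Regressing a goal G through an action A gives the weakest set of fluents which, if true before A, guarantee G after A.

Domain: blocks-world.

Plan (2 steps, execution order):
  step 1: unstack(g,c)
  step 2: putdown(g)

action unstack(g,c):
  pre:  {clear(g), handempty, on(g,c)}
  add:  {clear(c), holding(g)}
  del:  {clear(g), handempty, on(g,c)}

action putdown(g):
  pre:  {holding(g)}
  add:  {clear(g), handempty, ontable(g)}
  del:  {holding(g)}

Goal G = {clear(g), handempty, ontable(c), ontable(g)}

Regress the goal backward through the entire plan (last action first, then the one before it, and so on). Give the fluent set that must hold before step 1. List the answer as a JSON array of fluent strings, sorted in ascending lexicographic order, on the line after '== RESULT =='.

Regress step by step:
  through step 2 (putdown(g)): drop {clear(g), handempty, ontable(g)}, keep {ontable(c)}, require {holding(g)}
    → {holding(g), ontable(c)}
  through step 1 (unstack(g,c)): drop {holding(g)}, keep {ontable(c)}, require {clear(g), handempty, on(g,c)}
    → {clear(g), handempty, on(g,c), ontable(c)}

== RESULT ==
["clear(g)", "handempty", "on(g,c)", "ontable(c)"]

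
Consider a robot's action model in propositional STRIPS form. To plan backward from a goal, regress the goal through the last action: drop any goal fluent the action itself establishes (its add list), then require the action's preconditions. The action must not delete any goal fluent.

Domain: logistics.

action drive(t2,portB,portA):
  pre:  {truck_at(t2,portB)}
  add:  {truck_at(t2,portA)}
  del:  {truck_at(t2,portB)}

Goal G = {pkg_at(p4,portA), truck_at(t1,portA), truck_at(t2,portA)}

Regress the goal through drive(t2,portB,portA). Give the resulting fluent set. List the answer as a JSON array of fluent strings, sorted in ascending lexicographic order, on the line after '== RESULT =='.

Regress:
  G ∩ del = {}  (empty — regression defined)
  G \ add = {pkg_at(p4,portA), truck_at(t1,portA), truck_at(t2,portA)} \ {truck_at(t2,portA)} = {pkg_at(p4,portA), truck_at(t1,portA)}
  ∪ pre   = {pkg_at(p4,portA), truck_at(t1,portA)} ∪ {truck_at(t2,portB)}
          = {pkg_at(p4,portA), truck_at(t1,portA), truck_at(t2,portB)}

== RESULT ==
["pkg_at(p4,portA)", "truck_at(t1,portA)", "truck_at(t2,portB)"]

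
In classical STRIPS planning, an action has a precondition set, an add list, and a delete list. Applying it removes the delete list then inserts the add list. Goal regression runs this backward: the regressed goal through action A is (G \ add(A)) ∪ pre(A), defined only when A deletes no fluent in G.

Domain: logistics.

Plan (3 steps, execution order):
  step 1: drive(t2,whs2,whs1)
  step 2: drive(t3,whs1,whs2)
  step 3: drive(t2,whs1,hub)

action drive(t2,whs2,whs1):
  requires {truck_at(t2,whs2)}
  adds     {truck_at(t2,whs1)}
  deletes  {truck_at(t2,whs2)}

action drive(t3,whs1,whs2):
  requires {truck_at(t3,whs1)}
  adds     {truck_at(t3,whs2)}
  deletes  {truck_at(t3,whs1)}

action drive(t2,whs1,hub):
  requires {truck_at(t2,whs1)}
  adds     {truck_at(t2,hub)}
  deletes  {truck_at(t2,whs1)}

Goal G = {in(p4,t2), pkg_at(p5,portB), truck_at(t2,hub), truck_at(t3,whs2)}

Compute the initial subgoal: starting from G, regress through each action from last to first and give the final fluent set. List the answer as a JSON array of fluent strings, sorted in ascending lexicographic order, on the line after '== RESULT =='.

Work backward from the goal:
  through step 3 (drive(t2,whs1,hub)): drop {truck_at(t2,hub)}, keep {in(p4,t2), pkg_at(p5,portB), truck_at(t3,whs2)}, require {truck_at(t2,whs1)}
    → {in(p4,t2), pkg_at(p5,portB), truck_at(t2,whs1), truck_at(t3,whs2)}
  through step 2 (drive(t3,whs1,whs2)): drop {truck_at(t3,whs2)}, keep {in(p4,t2), pkg_at(p5,portB), truck_at(t2,whs1)}, require {truck_at(t3,whs1)}
    → {in(p4,t2), pkg_at(p5,portB), truck_at(t2,whs1), truck_at(t3,whs1)}
  through step 1 (drive(t2,whs2,whs1)): drop {truck_at(t2,whs1)}, keep {in(p4,t2), pkg_at(p5,portB), truck_at(t3,whs1)}, require {truck_at(t2,whs2)}
    → {in(p4,t2), pkg_at(p5,portB), truck_at(t2,whs2), truck_at(t3,whs1)}

== RESULT ==
["in(p4,t2)", "pkg_at(p5,portB)", "truck_at(t2,whs2)", "truck_at(t3,whs1)"]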